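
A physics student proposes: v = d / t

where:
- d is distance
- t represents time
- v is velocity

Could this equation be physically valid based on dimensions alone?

Yes

d (distance) has dimensions [L].
t (time) has dimensions [T].
v (velocity) has dimensions [L T^-1].

Left side: [L T^-1]
Right side: [L T^-1]

Both sides have the same dimensions, so the equation is dimensionally consistent.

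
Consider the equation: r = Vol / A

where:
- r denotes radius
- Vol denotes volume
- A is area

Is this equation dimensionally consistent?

Yes

r (radius) has dimensions [L].
Vol (volume) has dimensions [L^3].
A (area) has dimensions [L^2].

Left side: [L]
Right side: [L]

Both sides have the same dimensions, so the equation is dimensionally consistent.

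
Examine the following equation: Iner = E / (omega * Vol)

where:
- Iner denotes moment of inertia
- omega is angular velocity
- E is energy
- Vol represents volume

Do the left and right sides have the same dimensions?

No

Iner (moment of inertia) has dimensions [L^2 M].
omega (angular velocity) has dimensions [T^-1].
E (energy) has dimensions [L^2 M T^-2].
Vol (volume) has dimensions [L^3].

Left side: [L^2 M]
Right side: [L^-1 M T^-1]

The two sides have different dimensions, so the equation is NOT dimensionally consistent.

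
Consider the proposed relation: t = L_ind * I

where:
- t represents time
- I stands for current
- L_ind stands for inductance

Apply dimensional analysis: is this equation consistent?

No

t (time) has dimensions [T].
I (current) has dimensions [I].
L_ind (inductance) has dimensions [I^-2 L^2 M T^-2].

Left side: [T]
Right side: [I^-1 L^2 M T^-2]

The two sides have different dimensions, so the equation is NOT dimensionally consistent.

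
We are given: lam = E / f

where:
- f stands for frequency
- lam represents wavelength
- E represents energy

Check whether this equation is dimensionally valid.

No

f (frequency) has dimensions [T^-1].
lam (wavelength) has dimensions [L].
E (energy) has dimensions [L^2 M T^-2].

Left side: [L]
Right side: [L^2 M T^-1]

The two sides have different dimensions, so the equation is NOT dimensionally consistent.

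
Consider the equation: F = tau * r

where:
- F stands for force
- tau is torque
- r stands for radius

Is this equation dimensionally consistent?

No

F (force) has dimensions [L M T^-2].
tau (torque) has dimensions [L^2 M T^-2].
r (radius) has dimensions [L].

Left side: [L M T^-2]
Right side: [L^3 M T^-2]

The two sides have different dimensions, so the equation is NOT dimensionally consistent.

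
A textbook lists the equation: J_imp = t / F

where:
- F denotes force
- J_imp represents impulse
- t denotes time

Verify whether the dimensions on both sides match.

No

F (force) has dimensions [L M T^-2].
J_imp (impulse) has dimensions [L M T^-1].
t (time) has dimensions [T].

Left side: [L M T^-1]
Right side: [L^-1 M^-1 T^3]

The two sides have different dimensions, so the equation is NOT dimensionally consistent.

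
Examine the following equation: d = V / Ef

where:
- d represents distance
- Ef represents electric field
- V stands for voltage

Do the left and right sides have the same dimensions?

Yes

d (distance) has dimensions [L].
Ef (electric field) has dimensions [I^-1 L M T^-3].
V (voltage) has dimensions [I^-1 L^2 M T^-3].

Left side: [L]
Right side: [L]

Both sides have the same dimensions, so the equation is dimensionally consistent.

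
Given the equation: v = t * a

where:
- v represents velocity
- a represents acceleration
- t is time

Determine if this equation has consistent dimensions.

Yes

v (velocity) has dimensions [L T^-1].
a (acceleration) has dimensions [L T^-2].
t (time) has dimensions [T].

Left side: [L T^-1]
Right side: [L T^-1]

Both sides have the same dimensions, so the equation is dimensionally consistent.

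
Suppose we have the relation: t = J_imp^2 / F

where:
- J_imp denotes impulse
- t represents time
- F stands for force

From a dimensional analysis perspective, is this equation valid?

No

J_imp (impulse) has dimensions [L M T^-1].
t (time) has dimensions [T].
F (force) has dimensions [L M T^-2].

Left side: [T]
Right side: [L M]

The two sides have different dimensions, so the equation is NOT dimensionally consistent.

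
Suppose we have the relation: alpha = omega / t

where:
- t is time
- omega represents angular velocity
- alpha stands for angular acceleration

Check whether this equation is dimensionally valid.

Yes

t (time) has dimensions [T].
omega (angular velocity) has dimensions [T^-1].
alpha (angular acceleration) has dimensions [T^-2].

Left side: [T^-2]
Right side: [T^-2]

Both sides have the same dimensions, so the equation is dimensionally consistent.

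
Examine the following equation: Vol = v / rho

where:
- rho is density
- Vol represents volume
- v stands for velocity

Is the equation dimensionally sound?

No

rho (density) has dimensions [L^-3 M].
Vol (volume) has dimensions [L^3].
v (velocity) has dimensions [L T^-1].

Left side: [L^3]
Right side: [L^4 M^-1 T^-1]

The two sides have different dimensions, so the equation is NOT dimensionally consistent.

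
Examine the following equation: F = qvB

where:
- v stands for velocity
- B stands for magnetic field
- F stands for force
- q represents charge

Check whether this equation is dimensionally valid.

Yes

v (velocity) has dimensions [L T^-1].
B (magnetic field) has dimensions [I^-1 M T^-2].
F (force) has dimensions [L M T^-2].
q (charge) has dimensions [I T].

Left side: [L M T^-2]
Right side: [L M T^-2]

Both sides have the same dimensions, so the equation is dimensionally consistent.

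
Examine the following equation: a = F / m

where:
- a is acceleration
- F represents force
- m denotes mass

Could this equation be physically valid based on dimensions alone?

Yes

a (acceleration) has dimensions [L T^-2].
F (force) has dimensions [L M T^-2].
m (mass) has dimensions [M].

Left side: [L T^-2]
Right side: [L T^-2]

Both sides have the same dimensions, so the equation is dimensionally consistent.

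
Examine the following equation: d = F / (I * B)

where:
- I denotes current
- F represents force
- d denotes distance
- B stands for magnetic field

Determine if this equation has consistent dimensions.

Yes

I (current) has dimensions [I].
F (force) has dimensions [L M T^-2].
d (distance) has dimensions [L].
B (magnetic field) has dimensions [I^-1 M T^-2].

Left side: [L]
Right side: [L]

Both sides have the same dimensions, so the equation is dimensionally consistent.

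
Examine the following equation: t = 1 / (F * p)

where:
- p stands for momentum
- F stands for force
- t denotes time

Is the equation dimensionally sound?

No

p (momentum) has dimensions [L M T^-1].
F (force) has dimensions [L M T^-2].
t (time) has dimensions [T].

Left side: [T]
Right side: [L^-2 M^-2 T^3]

The two sides have different dimensions, so the equation is NOT dimensionally consistent.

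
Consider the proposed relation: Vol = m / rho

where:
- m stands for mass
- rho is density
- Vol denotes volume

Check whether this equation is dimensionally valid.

Yes

m (mass) has dimensions [M].
rho (density) has dimensions [L^-3 M].
Vol (volume) has dimensions [L^3].

Left side: [L^3]
Right side: [L^3]

Both sides have the same dimensions, so the equation is dimensionally consistent.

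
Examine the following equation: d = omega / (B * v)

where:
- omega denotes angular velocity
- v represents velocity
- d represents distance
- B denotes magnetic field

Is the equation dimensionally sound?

No

omega (angular velocity) has dimensions [T^-1].
v (velocity) has dimensions [L T^-1].
d (distance) has dimensions [L].
B (magnetic field) has dimensions [I^-1 M T^-2].

Left side: [L]
Right side: [I L^-1 M^-1 T^2]

The two sides have different dimensions, so the equation is NOT dimensionally consistent.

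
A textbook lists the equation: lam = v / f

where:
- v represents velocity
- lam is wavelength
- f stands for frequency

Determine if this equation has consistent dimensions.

Yes

v (velocity) has dimensions [L T^-1].
lam (wavelength) has dimensions [L].
f (frequency) has dimensions [T^-1].

Left side: [L]
Right side: [L]

Both sides have the same dimensions, so the equation is dimensionally consistent.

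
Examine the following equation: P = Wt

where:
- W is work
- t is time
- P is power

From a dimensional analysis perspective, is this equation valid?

No

W (work) has dimensions [L^2 M T^-2].
t (time) has dimensions [T].
P (power) has dimensions [L^2 M T^-3].

Left side: [L^2 M T^-3]
Right side: [L^2 M T^-1]

The two sides have different dimensions, so the equation is NOT dimensionally consistent.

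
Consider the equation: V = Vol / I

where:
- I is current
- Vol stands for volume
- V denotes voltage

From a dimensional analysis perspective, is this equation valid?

No

I (current) has dimensions [I].
Vol (volume) has dimensions [L^3].
V (voltage) has dimensions [I^-1 L^2 M T^-3].

Left side: [I^-1 L^2 M T^-3]
Right side: [I^-1 L^3]

The two sides have different dimensions, so the equation is NOT dimensionally consistent.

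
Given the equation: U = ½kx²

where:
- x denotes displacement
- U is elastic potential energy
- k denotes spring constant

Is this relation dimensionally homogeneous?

Yes

x (displacement) has dimensions [L].
U (elastic potential energy) has dimensions [L^2 M T^-2].
k (spring constant) has dimensions [M T^-2].

Left side: [L^2 M T^-2]
Right side: [L^2 M T^-2]

Both sides have the same dimensions, so the equation is dimensionally consistent.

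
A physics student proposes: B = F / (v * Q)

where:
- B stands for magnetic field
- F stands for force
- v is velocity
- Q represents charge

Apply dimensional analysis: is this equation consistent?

Yes

B (magnetic field) has dimensions [I^-1 M T^-2].
F (force) has dimensions [L M T^-2].
v (velocity) has dimensions [L T^-1].
Q (charge) has dimensions [I T].

Left side: [I^-1 M T^-2]
Right side: [I^-1 M T^-2]

Both sides have the same dimensions, so the equation is dimensionally consistent.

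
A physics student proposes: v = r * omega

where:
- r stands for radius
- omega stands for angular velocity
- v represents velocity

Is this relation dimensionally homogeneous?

Yes

r (radius) has dimensions [L].
omega (angular velocity) has dimensions [T^-1].
v (velocity) has dimensions [L T^-1].

Left side: [L T^-1]
Right side: [L T^-1]

Both sides have the same dimensions, so the equation is dimensionally consistent.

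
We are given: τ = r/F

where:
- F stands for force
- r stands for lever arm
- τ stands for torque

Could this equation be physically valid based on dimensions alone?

No

F (force) has dimensions [L M T^-2].
r (lever arm) has dimensions [L].
τ (torque) has dimensions [L^2 M T^-2].

Left side: [L^2 M T^-2]
Right side: [M^-1 T^2]

The two sides have different dimensions, so the equation is NOT dimensionally consistent.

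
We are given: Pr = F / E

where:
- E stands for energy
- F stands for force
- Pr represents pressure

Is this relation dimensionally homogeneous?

No

E (energy) has dimensions [L^2 M T^-2].
F (force) has dimensions [L M T^-2].
Pr (pressure) has dimensions [L^-1 M T^-2].

Left side: [L^-1 M T^-2]
Right side: [L^-1]

The two sides have different dimensions, so the equation is NOT dimensionally consistent.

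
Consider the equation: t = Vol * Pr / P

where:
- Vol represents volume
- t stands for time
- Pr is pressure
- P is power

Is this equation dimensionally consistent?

Yes

Vol (volume) has dimensions [L^3].
t (time) has dimensions [T].
Pr (pressure) has dimensions [L^-1 M T^-2].
P (power) has dimensions [L^2 M T^-3].

Left side: [T]
Right side: [T]

Both sides have the same dimensions, so the equation is dimensionally consistent.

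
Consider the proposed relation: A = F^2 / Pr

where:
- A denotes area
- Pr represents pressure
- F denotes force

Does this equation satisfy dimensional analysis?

No

A (area) has dimensions [L^2].
Pr (pressure) has dimensions [L^-1 M T^-2].
F (force) has dimensions [L M T^-2].

Left side: [L^2]
Right side: [L^3 M T^-2]

The two sides have different dimensions, so the equation is NOT dimensionally consistent.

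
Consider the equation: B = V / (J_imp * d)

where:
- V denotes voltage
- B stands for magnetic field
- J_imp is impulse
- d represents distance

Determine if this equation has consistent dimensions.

No

V (voltage) has dimensions [I^-1 L^2 M T^-3].
B (magnetic field) has dimensions [I^-1 M T^-2].
J_imp (impulse) has dimensions [L M T^-1].
d (distance) has dimensions [L].

Left side: [I^-1 M T^-2]
Right side: [I^-1 T^-2]

The two sides have different dimensions, so the equation is NOT dimensionally consistent.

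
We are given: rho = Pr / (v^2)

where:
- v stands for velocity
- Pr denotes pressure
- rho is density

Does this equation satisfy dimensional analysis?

Yes

v (velocity) has dimensions [L T^-1].
Pr (pressure) has dimensions [L^-1 M T^-2].
rho (density) has dimensions [L^-3 M].

Left side: [L^-3 M]
Right side: [L^-3 M]

Both sides have the same dimensions, so the equation is dimensionally consistent.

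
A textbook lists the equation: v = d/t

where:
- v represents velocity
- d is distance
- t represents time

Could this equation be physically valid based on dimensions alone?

Yes

v (velocity) has dimensions [L T^-1].
d (distance) has dimensions [L].
t (time) has dimensions [T].

Left side: [L T^-1]
Right side: [L T^-1]

Both sides have the same dimensions, so the equation is dimensionally consistent.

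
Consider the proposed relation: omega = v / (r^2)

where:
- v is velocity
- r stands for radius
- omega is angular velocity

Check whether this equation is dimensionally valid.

No

v (velocity) has dimensions [L T^-1].
r (radius) has dimensions [L].
omega (angular velocity) has dimensions [T^-1].

Left side: [T^-1]
Right side: [L^-1 T^-1]

The two sides have different dimensions, so the equation is NOT dimensionally consistent.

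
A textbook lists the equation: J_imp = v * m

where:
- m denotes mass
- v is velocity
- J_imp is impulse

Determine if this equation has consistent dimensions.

Yes

m (mass) has dimensions [M].
v (velocity) has dimensions [L T^-1].
J_imp (impulse) has dimensions [L M T^-1].

Left side: [L M T^-1]
Right side: [L M T^-1]

Both sides have the same dimensions, so the equation is dimensionally consistent.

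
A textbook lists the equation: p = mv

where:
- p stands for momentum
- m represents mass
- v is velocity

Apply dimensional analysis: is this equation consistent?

Yes

p (momentum) has dimensions [L M T^-1].
m (mass) has dimensions [M].
v (velocity) has dimensions [L T^-1].

Left side: [L M T^-1]
Right side: [L M T^-1]

Both sides have the same dimensions, so the equation is dimensionally consistent.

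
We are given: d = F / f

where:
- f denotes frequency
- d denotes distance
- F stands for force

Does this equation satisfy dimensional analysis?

No

f (frequency) has dimensions [T^-1].
d (distance) has dimensions [L].
F (force) has dimensions [L M T^-2].

Left side: [L]
Right side: [L M T^-1]

The two sides have different dimensions, so the equation is NOT dimensionally consistent.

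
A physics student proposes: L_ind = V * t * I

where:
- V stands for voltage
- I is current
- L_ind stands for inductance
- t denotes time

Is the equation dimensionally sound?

No

V (voltage) has dimensions [I^-1 L^2 M T^-3].
I (current) has dimensions [I].
L_ind (inductance) has dimensions [I^-2 L^2 M T^-2].
t (time) has dimensions [T].

Left side: [I^-2 L^2 M T^-2]
Right side: [L^2 M T^-2]

The two sides have different dimensions, so the equation is NOT dimensionally consistent.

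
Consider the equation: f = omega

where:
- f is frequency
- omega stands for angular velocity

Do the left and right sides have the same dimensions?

Yes

f (frequency) has dimensions [T^-1].
omega (angular velocity) has dimensions [T^-1].

Left side: [T^-1]
Right side: [T^-1]

Both sides have the same dimensions, so the equation is dimensionally consistent.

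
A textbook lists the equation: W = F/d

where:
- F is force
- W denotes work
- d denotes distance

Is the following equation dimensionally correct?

No

F (force) has dimensions [L M T^-2].
W (work) has dimensions [L^2 M T^-2].
d (distance) has dimensions [L].

Left side: [L^2 M T^-2]
Right side: [M T^-2]

The two sides have different dimensions, so the equation is NOT dimensionally consistent.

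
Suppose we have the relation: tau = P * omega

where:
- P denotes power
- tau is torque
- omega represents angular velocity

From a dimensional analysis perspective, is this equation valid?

No

P (power) has dimensions [L^2 M T^-3].
tau (torque) has dimensions [L^2 M T^-2].
omega (angular velocity) has dimensions [T^-1].

Left side: [L^2 M T^-2]
Right side: [L^2 M T^-4]

The two sides have different dimensions, so the equation is NOT dimensionally consistent.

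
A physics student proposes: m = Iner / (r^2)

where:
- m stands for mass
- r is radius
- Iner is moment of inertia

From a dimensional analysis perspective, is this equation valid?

Yes

m (mass) has dimensions [M].
r (radius) has dimensions [L].
Iner (moment of inertia) has dimensions [L^2 M].

Left side: [M]
Right side: [M]

Both sides have the same dimensions, so the equation is dimensionally consistent.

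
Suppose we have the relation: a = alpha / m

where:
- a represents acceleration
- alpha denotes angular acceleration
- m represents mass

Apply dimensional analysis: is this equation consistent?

No

a (acceleration) has dimensions [L T^-2].
alpha (angular acceleration) has dimensions [T^-2].
m (mass) has dimensions [M].

Left side: [L T^-2]
Right side: [M^-1 T^-2]

The two sides have different dimensions, so the equation is NOT dimensionally consistent.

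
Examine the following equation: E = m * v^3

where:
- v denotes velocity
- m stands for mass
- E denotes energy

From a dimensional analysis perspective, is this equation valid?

No

v (velocity) has dimensions [L T^-1].
m (mass) has dimensions [M].
E (energy) has dimensions [L^2 M T^-2].

Left side: [L^2 M T^-2]
Right side: [L^3 M T^-3]

The two sides have different dimensions, so the equation is NOT dimensionally consistent.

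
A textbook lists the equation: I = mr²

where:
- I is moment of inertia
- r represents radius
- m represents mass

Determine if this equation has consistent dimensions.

Yes

I (moment of inertia) has dimensions [L^2 M].
r (radius) has dimensions [L].
m (mass) has dimensions [M].

Left side: [L^2 M]
Right side: [L^2 M]

Both sides have the same dimensions, so the equation is dimensionally consistent.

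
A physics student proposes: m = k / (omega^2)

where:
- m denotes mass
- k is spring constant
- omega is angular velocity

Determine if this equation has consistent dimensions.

Yes

m (mass) has dimensions [M].
k (spring constant) has dimensions [M T^-2].
omega (angular velocity) has dimensions [T^-1].

Left side: [M]
Right side: [M]

Both sides have the same dimensions, so the equation is dimensionally consistent.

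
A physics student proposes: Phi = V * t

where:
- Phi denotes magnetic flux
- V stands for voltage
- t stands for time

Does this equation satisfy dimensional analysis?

Yes

Phi (magnetic flux) has dimensions [I^-1 L^2 M T^-2].
V (voltage) has dimensions [I^-1 L^2 M T^-3].
t (time) has dimensions [T].

Left side: [I^-1 L^2 M T^-2]
Right side: [I^-1 L^2 M T^-2]

Both sides have the same dimensions, so the equation is dimensionally consistent.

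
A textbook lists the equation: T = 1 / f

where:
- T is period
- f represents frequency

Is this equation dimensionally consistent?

Yes

T (period) has dimensions [T].
f (frequency) has dimensions [T^-1].

Left side: [T]
Right side: [T]

Both sides have the same dimensions, so the equation is dimensionally consistent.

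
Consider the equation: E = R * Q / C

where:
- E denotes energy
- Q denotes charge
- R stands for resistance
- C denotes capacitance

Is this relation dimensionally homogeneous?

No

E (energy) has dimensions [L^2 M T^-2].
Q (charge) has dimensions [I T].
R (resistance) has dimensions [I^-2 L^2 M T^-3].
C (capacitance) has dimensions [I^2 L^-2 M^-1 T^4].

Left side: [L^2 M T^-2]
Right side: [I^-3 L^4 M^2 T^-6]

The two sides have different dimensions, so the equation is NOT dimensionally consistent.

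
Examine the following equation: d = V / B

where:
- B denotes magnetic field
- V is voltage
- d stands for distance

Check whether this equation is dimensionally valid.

No

B (magnetic field) has dimensions [I^-1 M T^-2].
V (voltage) has dimensions [I^-1 L^2 M T^-3].
d (distance) has dimensions [L].

Left side: [L]
Right side: [L^2 T^-1]

The two sides have different dimensions, so the equation is NOT dimensionally consistent.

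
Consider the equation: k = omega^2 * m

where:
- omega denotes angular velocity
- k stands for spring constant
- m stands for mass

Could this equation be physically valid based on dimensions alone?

Yes

omega (angular velocity) has dimensions [T^-1].
k (spring constant) has dimensions [M T^-2].
m (mass) has dimensions [M].

Left side: [M T^-2]
Right side: [M T^-2]

Both sides have the same dimensions, so the equation is dimensionally consistent.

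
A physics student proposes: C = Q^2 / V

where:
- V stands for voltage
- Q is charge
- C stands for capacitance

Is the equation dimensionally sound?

No

V (voltage) has dimensions [I^-1 L^2 M T^-3].
Q (charge) has dimensions [I T].
C (capacitance) has dimensions [I^2 L^-2 M^-1 T^4].

Left side: [I^2 L^-2 M^-1 T^4]
Right side: [I^3 L^-2 M^-1 T^5]

The two sides have different dimensions, so the equation is NOT dimensionally consistent.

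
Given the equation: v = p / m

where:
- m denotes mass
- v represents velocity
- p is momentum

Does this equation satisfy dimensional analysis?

Yes

m (mass) has dimensions [M].
v (velocity) has dimensions [L T^-1].
p (momentum) has dimensions [L M T^-1].

Left side: [L T^-1]
Right side: [L T^-1]

Both sides have the same dimensions, so the equation is dimensionally consistent.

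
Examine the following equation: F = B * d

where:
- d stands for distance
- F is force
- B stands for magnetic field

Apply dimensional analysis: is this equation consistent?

No

d (distance) has dimensions [L].
F (force) has dimensions [L M T^-2].
B (magnetic field) has dimensions [I^-1 M T^-2].

Left side: [L M T^-2]
Right side: [I^-1 L M T^-2]

The two sides have different dimensions, so the equation is NOT dimensionally consistent.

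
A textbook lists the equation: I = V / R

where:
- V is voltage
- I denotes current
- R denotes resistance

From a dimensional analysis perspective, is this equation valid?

Yes

V (voltage) has dimensions [I^-1 L^2 M T^-3].
I (current) has dimensions [I].
R (resistance) has dimensions [I^-2 L^2 M T^-3].

Left side: [I]
Right side: [I]

Both sides have the same dimensions, so the equation is dimensionally consistent.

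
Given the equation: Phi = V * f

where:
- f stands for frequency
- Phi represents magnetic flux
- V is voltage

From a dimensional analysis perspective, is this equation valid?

No

f (frequency) has dimensions [T^-1].
Phi (magnetic flux) has dimensions [I^-1 L^2 M T^-2].
V (voltage) has dimensions [I^-1 L^2 M T^-3].

Left side: [I^-1 L^2 M T^-2]
Right side: [I^-1 L^2 M T^-4]

The two sides have different dimensions, so the equation is NOT dimensionally consistent.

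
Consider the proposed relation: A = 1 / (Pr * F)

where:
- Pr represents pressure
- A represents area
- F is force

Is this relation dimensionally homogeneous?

No

Pr (pressure) has dimensions [L^-1 M T^-2].
A (area) has dimensions [L^2].
F (force) has dimensions [L M T^-2].

Left side: [L^2]
Right side: [M^-2 T^4]

The two sides have different dimensions, so the equation is NOT dimensionally consistent.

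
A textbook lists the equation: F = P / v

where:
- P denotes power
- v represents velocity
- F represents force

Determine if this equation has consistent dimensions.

Yes

P (power) has dimensions [L^2 M T^-3].
v (velocity) has dimensions [L T^-1].
F (force) has dimensions [L M T^-2].

Left side: [L M T^-2]
Right side: [L M T^-2]

Both sides have the same dimensions, so the equation is dimensionally consistent.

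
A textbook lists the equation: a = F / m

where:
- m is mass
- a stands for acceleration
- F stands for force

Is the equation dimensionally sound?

Yes

m (mass) has dimensions [M].
a (acceleration) has dimensions [L T^-2].
F (force) has dimensions [L M T^-2].

Left side: [L T^-2]
Right side: [L T^-2]

Both sides have the same dimensions, so the equation is dimensionally consistent.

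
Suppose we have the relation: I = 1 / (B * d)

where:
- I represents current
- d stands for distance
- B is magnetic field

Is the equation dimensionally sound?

No

I (current) has dimensions [I].
d (distance) has dimensions [L].
B (magnetic field) has dimensions [I^-1 M T^-2].

Left side: [I]
Right side: [I L^-1 M^-1 T^2]

The two sides have different dimensions, so the equation is NOT dimensionally consistent.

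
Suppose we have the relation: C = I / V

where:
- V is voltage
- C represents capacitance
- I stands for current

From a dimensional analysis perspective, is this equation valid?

No

V (voltage) has dimensions [I^-1 L^2 M T^-3].
C (capacitance) has dimensions [I^2 L^-2 M^-1 T^4].
I (current) has dimensions [I].

Left side: [I^2 L^-2 M^-1 T^4]
Right side: [I^2 L^-2 M^-1 T^3]

The two sides have different dimensions, so the equation is NOT dimensionally consistent.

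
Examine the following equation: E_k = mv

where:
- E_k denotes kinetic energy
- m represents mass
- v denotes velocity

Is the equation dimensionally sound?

No

E_k (kinetic energy) has dimensions [L^2 M T^-2].
m (mass) has dimensions [M].
v (velocity) has dimensions [L T^-1].

Left side: [L^2 M T^-2]
Right side: [L M T^-1]

The two sides have different dimensions, so the equation is NOT dimensionally consistent.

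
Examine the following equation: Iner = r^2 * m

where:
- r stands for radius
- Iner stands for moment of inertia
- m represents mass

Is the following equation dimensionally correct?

Yes

r (radius) has dimensions [L].
Iner (moment of inertia) has dimensions [L^2 M].
m (mass) has dimensions [M].

Left side: [L^2 M]
Right side: [L^2 M]

Both sides have the same dimensions, so the equation is dimensionally consistent.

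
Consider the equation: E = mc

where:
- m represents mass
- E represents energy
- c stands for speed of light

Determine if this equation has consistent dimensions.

No

m (mass) has dimensions [M].
E (energy) has dimensions [L^2 M T^-2].
c (speed of light) has dimensions [L T^-1].

Left side: [L^2 M T^-2]
Right side: [L M T^-1]

The two sides have different dimensions, so the equation is NOT dimensionally consistent.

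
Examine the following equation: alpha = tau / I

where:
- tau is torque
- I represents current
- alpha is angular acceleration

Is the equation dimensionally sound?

No

tau (torque) has dimensions [L^2 M T^-2].
I (current) has dimensions [I].
alpha (angular acceleration) has dimensions [T^-2].

Left side: [T^-2]
Right side: [I^-1 L^2 M T^-2]

The two sides have different dimensions, so the equation is NOT dimensionally consistent.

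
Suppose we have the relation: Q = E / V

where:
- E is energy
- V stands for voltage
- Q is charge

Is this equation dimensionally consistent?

Yes

E (energy) has dimensions [L^2 M T^-2].
V (voltage) has dimensions [I^-1 L^2 M T^-3].
Q (charge) has dimensions [I T].

Left side: [I T]
Right side: [I T]

Both sides have the same dimensions, so the equation is dimensionally consistent.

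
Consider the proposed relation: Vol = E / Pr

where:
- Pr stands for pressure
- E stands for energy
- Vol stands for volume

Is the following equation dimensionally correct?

Yes

Pr (pressure) has dimensions [L^-1 M T^-2].
E (energy) has dimensions [L^2 M T^-2].
Vol (volume) has dimensions [L^3].

Left side: [L^3]
Right side: [L^3]

Both sides have the same dimensions, so the equation is dimensionally consistent.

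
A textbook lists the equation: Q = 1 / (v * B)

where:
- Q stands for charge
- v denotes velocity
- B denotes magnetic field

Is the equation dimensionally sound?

No

Q (charge) has dimensions [I T].
v (velocity) has dimensions [L T^-1].
B (magnetic field) has dimensions [I^-1 M T^-2].

Left side: [I T]
Right side: [I L^-1 M^-1 T^3]

The two sides have different dimensions, so the equation is NOT dimensionally consistent.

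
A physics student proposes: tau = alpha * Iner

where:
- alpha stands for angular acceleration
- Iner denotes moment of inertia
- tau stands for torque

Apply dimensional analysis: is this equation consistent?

Yes

alpha (angular acceleration) has dimensions [T^-2].
Iner (moment of inertia) has dimensions [L^2 M].
tau (torque) has dimensions [L^2 M T^-2].

Left side: [L^2 M T^-2]
Right side: [L^2 M T^-2]

Both sides have the same dimensions, so the equation is dimensionally consistent.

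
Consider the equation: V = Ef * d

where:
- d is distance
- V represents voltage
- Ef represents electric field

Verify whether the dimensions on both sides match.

Yes

d (distance) has dimensions [L].
V (voltage) has dimensions [I^-1 L^2 M T^-3].
Ef (electric field) has dimensions [I^-1 L M T^-3].

Left side: [I^-1 L^2 M T^-3]
Right side: [I^-1 L^2 M T^-3]

Both sides have the same dimensions, so the equation is dimensionally consistent.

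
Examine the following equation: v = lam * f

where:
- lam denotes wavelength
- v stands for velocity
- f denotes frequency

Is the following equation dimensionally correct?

Yes

lam (wavelength) has dimensions [L].
v (velocity) has dimensions [L T^-1].
f (frequency) has dimensions [T^-1].

Left side: [L T^-1]
Right side: [L T^-1]

Both sides have the same dimensions, so the equation is dimensionally consistent.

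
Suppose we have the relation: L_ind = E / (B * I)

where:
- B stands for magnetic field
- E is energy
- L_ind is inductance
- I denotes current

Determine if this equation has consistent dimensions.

No

B (magnetic field) has dimensions [I^-1 M T^-2].
E (energy) has dimensions [L^2 M T^-2].
L_ind (inductance) has dimensions [I^-2 L^2 M T^-2].
I (current) has dimensions [I].

Left side: [I^-2 L^2 M T^-2]
Right side: [L^2]

The two sides have different dimensions, so the equation is NOT dimensionally consistent.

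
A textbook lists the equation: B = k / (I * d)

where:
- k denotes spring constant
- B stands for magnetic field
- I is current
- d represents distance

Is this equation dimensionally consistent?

No

k (spring constant) has dimensions [M T^-2].
B (magnetic field) has dimensions [I^-1 M T^-2].
I (current) has dimensions [I].
d (distance) has dimensions [L].

Left side: [I^-1 M T^-2]
Right side: [I^-1 L^-1 M T^-2]

The two sides have different dimensions, so the equation is NOT dimensionally consistent.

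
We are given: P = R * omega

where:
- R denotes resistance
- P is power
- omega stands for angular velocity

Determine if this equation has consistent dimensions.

No

R (resistance) has dimensions [I^-2 L^2 M T^-3].
P (power) has dimensions [L^2 M T^-3].
omega (angular velocity) has dimensions [T^-1].

Left side: [L^2 M T^-3]
Right side: [I^-2 L^2 M T^-4]

The two sides have different dimensions, so the equation is NOT dimensionally consistent.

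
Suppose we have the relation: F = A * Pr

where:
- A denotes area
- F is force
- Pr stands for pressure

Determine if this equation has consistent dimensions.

Yes

A (area) has dimensions [L^2].
F (force) has dimensions [L M T^-2].
Pr (pressure) has dimensions [L^-1 M T^-2].

Left side: [L M T^-2]
Right side: [L M T^-2]

Both sides have the same dimensions, so the equation is dimensionally consistent.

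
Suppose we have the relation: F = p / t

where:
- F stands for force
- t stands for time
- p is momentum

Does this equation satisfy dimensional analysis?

Yes

F (force) has dimensions [L M T^-2].
t (time) has dimensions [T].
p (momentum) has dimensions [L M T^-1].

Left side: [L M T^-2]
Right side: [L M T^-2]

Both sides have the same dimensions, so the equation is dimensionally consistent.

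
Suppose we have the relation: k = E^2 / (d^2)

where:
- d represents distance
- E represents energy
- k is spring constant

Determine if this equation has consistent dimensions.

No

d (distance) has dimensions [L].
E (energy) has dimensions [L^2 M T^-2].
k (spring constant) has dimensions [M T^-2].

Left side: [M T^-2]
Right side: [L^2 M^2 T^-4]

The two sides have different dimensions, so the equation is NOT dimensionally consistent.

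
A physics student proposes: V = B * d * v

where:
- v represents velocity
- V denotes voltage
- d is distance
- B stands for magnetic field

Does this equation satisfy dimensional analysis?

Yes

v (velocity) has dimensions [L T^-1].
V (voltage) has dimensions [I^-1 L^2 M T^-3].
d (distance) has dimensions [L].
B (magnetic field) has dimensions [I^-1 M T^-2].

Left side: [I^-1 L^2 M T^-3]
Right side: [I^-1 L^2 M T^-3]

Both sides have the same dimensions, so the equation is dimensionally consistent.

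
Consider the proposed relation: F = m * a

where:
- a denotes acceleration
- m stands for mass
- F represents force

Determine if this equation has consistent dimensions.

Yes

a (acceleration) has dimensions [L T^-2].
m (mass) has dimensions [M].
F (force) has dimensions [L M T^-2].

Left side: [L M T^-2]
Right side: [L M T^-2]

Both sides have the same dimensions, so the equation is dimensionally consistent.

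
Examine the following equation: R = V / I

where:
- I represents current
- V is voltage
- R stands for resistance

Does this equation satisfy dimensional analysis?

Yes

I (current) has dimensions [I].
V (voltage) has dimensions [I^-1 L^2 M T^-3].
R (resistance) has dimensions [I^-2 L^2 M T^-3].

Left side: [I^-2 L^2 M T^-3]
Right side: [I^-2 L^2 M T^-3]

Both sides have the same dimensions, so the equation is dimensionally consistent.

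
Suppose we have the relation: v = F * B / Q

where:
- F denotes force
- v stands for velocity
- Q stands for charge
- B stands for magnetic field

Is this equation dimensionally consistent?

No

F (force) has dimensions [L M T^-2].
v (velocity) has dimensions [L T^-1].
Q (charge) has dimensions [I T].
B (magnetic field) has dimensions [I^-1 M T^-2].

Left side: [L T^-1]
Right side: [I^-2 L M^2 T^-5]

The two sides have different dimensions, so the equation is NOT dimensionally consistent.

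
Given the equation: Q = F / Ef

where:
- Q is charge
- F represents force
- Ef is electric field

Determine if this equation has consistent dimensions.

Yes

Q (charge) has dimensions [I T].
F (force) has dimensions [L M T^-2].
Ef (electric field) has dimensions [I^-1 L M T^-3].

Left side: [I T]
Right side: [I T]

Both sides have the same dimensions, so the equation is dimensionally consistent.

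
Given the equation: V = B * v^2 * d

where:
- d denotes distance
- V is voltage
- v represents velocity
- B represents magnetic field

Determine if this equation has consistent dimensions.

No

d (distance) has dimensions [L].
V (voltage) has dimensions [I^-1 L^2 M T^-3].
v (velocity) has dimensions [L T^-1].
B (magnetic field) has dimensions [I^-1 M T^-2].

Left side: [I^-1 L^2 M T^-3]
Right side: [I^-1 L^3 M T^-4]

The two sides have different dimensions, so the equation is NOT dimensionally consistent.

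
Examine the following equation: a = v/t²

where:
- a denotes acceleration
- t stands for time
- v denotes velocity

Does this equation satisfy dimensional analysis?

No

a (acceleration) has dimensions [L T^-2].
t (time) has dimensions [T].
v (velocity) has dimensions [L T^-1].

Left side: [L T^-2]
Right side: [L T^-3]

The two sides have different dimensions, so the equation is NOT dimensionally consistent.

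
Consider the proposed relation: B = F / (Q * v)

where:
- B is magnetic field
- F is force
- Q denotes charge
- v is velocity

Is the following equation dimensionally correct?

Yes

B (magnetic field) has dimensions [I^-1 M T^-2].
F (force) has dimensions [L M T^-2].
Q (charge) has dimensions [I T].
v (velocity) has dimensions [L T^-1].

Left side: [I^-1 M T^-2]
Right side: [I^-1 M T^-2]

Both sides have the same dimensions, so the equation is dimensionally consistent.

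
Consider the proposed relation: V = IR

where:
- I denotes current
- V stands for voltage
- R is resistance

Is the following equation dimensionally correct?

Yes

I (current) has dimensions [I].
V (voltage) has dimensions [I^-1 L^2 M T^-3].
R (resistance) has dimensions [I^-2 L^2 M T^-3].

Left side: [I^-1 L^2 M T^-3]
Right side: [I^-1 L^2 M T^-3]

Both sides have the same dimensions, so the equation is dimensionally consistent.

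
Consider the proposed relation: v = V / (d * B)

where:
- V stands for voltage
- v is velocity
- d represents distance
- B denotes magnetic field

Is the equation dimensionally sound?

Yes

V (voltage) has dimensions [I^-1 L^2 M T^-3].
v (velocity) has dimensions [L T^-1].
d (distance) has dimensions [L].
B (magnetic field) has dimensions [I^-1 M T^-2].

Left side: [L T^-1]
Right side: [L T^-1]

Both sides have the same dimensions, so the equation is dimensionally consistent.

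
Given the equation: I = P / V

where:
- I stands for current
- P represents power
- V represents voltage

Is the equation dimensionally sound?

Yes

I (current) has dimensions [I].
P (power) has dimensions [L^2 M T^-3].
V (voltage) has dimensions [I^-1 L^2 M T^-3].

Left side: [I]
Right side: [I]

Both sides have the same dimensions, so the equation is dimensionally consistent.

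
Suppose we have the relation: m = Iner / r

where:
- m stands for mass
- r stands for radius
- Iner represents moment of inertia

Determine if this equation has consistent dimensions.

No

m (mass) has dimensions [M].
r (radius) has dimensions [L].
Iner (moment of inertia) has dimensions [L^2 M].

Left side: [M]
Right side: [L M]

The two sides have different dimensions, so the equation is NOT dimensionally consistent.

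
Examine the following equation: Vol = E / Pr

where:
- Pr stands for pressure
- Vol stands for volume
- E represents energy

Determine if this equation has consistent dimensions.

Yes

Pr (pressure) has dimensions [L^-1 M T^-2].
Vol (volume) has dimensions [L^3].
E (energy) has dimensions [L^2 M T^-2].

Left side: [L^3]
Right side: [L^3]

Both sides have the same dimensions, so the equation is dimensionally consistent.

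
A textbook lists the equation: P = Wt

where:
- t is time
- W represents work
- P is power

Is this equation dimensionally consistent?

No

t (time) has dimensions [T].
W (work) has dimensions [L^2 M T^-2].
P (power) has dimensions [L^2 M T^-3].

Left side: [L^2 M T^-3]
Right side: [L^2 M T^-1]

The two sides have different dimensions, so the equation is NOT dimensionally consistent.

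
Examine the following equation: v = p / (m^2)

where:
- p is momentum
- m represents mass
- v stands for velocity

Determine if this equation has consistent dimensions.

No

p (momentum) has dimensions [L M T^-1].
m (mass) has dimensions [M].
v (velocity) has dimensions [L T^-1].

Left side: [L T^-1]
Right side: [L M^-1 T^-1]

The two sides have different dimensions, so the equation is NOT dimensionally consistent.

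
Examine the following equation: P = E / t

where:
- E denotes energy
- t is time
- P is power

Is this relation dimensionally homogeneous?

Yes

E (energy) has dimensions [L^2 M T^-2].
t (time) has dimensions [T].
P (power) has dimensions [L^2 M T^-3].

Left side: [L^2 M T^-3]
Right side: [L^2 M T^-3]

Both sides have the same dimensions, so the equation is dimensionally consistent.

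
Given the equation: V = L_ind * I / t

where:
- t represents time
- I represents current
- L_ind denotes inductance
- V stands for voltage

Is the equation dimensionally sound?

Yes

t (time) has dimensions [T].
I (current) has dimensions [I].
L_ind (inductance) has dimensions [I^-2 L^2 M T^-2].
V (voltage) has dimensions [I^-1 L^2 M T^-3].

Left side: [I^-1 L^2 M T^-3]
Right side: [I^-1 L^2 M T^-3]

Both sides have the same dimensions, so the equation is dimensionally consistent.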